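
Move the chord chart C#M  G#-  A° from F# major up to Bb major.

F# major up to Bb major is a diminished fourth; each chord root moves by that interval while the quality stays the same.
C#M: root C# up a diminished fourth → F, giving FM.
G#-: root G# up a diminished fourth → C, giving C-.
A°: root A up a diminished fourth → Db, giving Db°.

FM C- Db°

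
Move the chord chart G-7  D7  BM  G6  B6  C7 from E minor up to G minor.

Bb-7 F7 DM Bb6 D6 Eb7

E minor up to G minor is a minor third; each chord root moves by that interval while the quality stays the same.
G-7: root G up a minor third → Bb, giving Bb-7.
D7: root D up a minor third → F, giving F7.
BM: root B up a minor third → D, giving DM.
G6: root G up a minor third → Bb, giving Bb6.
B6: root B up a minor third → D, giving D6.
C7: root C up a minor third → Eb, giving Eb7.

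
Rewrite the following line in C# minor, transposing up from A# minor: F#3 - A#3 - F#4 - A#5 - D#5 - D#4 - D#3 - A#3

A# minor to C# minor up is a minor third, so every note moves up by that interval.
F#3 becomes A3
A#3 becomes C#4
F#4 becomes A4
A#5 becomes C#6
D#5 becomes F#5
D#4 becomes F#4
D#3 becomes F#3
A#3 becomes C#4

A3 C#4 A4 C#6 F#5 F#4 F#3 C#4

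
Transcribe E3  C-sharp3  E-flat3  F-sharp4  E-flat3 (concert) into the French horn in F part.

Written C4 sounds as F3 on the French horn in F, so concert pitches are written a perfect fifth up.
E3 gives B3
C#3 gives G#3
Eb3 gives Bb3
F#4 gives C#5
Eb3 gives Bb3

B3 G#3 Bb3 C#5 Bb3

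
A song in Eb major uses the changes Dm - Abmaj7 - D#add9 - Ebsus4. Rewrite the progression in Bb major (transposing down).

Eb major down to Bb major is a perfect fourth; each chord root moves by that interval while the quality stays the same.
Dm: root D down a perfect fourth → A, giving Am.
Abmaj7: root Ab down a perfect fourth → Eb, giving Ebmaj7.
D#add9: root D# down a perfect fourth → A#, giving A#add9.
Ebsus4: root Eb down a perfect fourth → Bb, giving Bbsus4.

Am Ebmaj7 A#add9 Bbsus4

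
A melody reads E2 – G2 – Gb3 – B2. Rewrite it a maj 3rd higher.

A major third up from E2 gives G#2.
G2: a third up reaches B, and 4 semitones makes it B2.
Gb3 up a major third is Bb3.
B2 up a major third is D#3.

G#2 B2 Bb3 D#3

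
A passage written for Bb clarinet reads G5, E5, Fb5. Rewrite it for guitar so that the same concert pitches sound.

First find concert pitch: the Bb clarinet sounds a major second below written, so G5 E5 Fb5 sounds F5 D5 Ebb5.
Then write for guitar: it sounds a perfect octave below written, so the part must be a perfect octave above concert.
F5 → F6
D5 → D6
Ebb5 → Ebb6

F6 D6 Ebb6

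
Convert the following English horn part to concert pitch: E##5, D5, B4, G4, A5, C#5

The English horn sounds a perfect fifth below written, so transpose each written note down a perfect fifth.
E##5 to A##4
D5 to G4
B4 to E4
G4 to C4
A5 to D5
C#5 to F#4

A##4 G4 E4 C4 D5 F#4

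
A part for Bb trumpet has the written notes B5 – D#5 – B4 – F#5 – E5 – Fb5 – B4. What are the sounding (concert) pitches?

A5 C#5 A4 E5 D5 Ebb5 A4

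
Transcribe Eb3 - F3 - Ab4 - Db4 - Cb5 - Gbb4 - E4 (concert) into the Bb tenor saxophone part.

F4 G4 Bb5 Eb5 Db6 Abb5 F#5

Written C4 sounds as Bb2 on the Bb tenor saxophone, so concert pitches are written a major ninth up.
Eb3 -> F4
F3 -> G4
Ab4 -> Bb5
Db4 -> Eb5
Cb5 -> Db6
Gbb4 -> Abb5
E4 -> F#5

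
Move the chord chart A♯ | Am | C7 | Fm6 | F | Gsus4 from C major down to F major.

C major down to F major is a perfect fifth; each chord root moves by that interval while the quality stays the same.
A♯: root A♯ down a perfect fifth → D#, giving D#.
Am: root A down a perfect fifth → D, giving Dm.
C7: root C down a perfect fifth → F, giving F7.
Fm6: root F down a perfect fifth → Bb, giving Bbm6.
F: root F down a perfect fifth → Bb, giving Bb.
Gsus4: root G down a perfect fifth → C, giving Csus4.

D# Dm F7 Bbm6 Bb Csus4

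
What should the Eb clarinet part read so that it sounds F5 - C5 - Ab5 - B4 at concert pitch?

D5 A4 F5 G#4

Written C4 sounds as Eb4 on the Eb clarinet, so concert pitches are written a minor third down.
F5 becomes D5
C5 becomes A4
Ab5 becomes F5
B4 becomes G#4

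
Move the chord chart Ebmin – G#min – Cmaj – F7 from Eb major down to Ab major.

Abmin C#min Fmaj Bb7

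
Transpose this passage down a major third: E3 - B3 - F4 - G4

C3 G3 Db4 Eb4

A major third down from E3 gives C3.
B3 down a major third is G3.
F4: a third down reaches D, and 4 semitones makes it Db4.
G4: a third down reaches E, and 4 semitones makes it Eb4.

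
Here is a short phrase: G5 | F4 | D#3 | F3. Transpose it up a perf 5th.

G5 to D6
F4 to C5
D#3 to A#3
F3 to C4

D6 C5 A#3 C4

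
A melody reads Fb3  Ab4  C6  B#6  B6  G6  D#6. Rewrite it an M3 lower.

Fb3 → Dbb3
Ab4 → Fb4
C6 → Ab5
B#6 → G#6
B6 → G6
G6 → Eb6
D#6 → B5

Dbb3 Fb4 Ab5 G#6 G6 Eb6 B5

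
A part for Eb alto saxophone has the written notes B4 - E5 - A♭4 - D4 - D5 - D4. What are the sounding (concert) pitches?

D4 G4 Cb4 F3 F4 F3

The Eb alto saxophone sounds a major sixth below written, so transpose each written note down a major sixth.
B4 becomes D4
E5 becomes G4
Ab4 becomes Cb4
D4 becomes F3
D5 becomes F4
D4 becomes F3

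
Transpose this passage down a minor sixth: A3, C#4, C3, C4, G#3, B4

C#3 E#3 E2 E3 B#2 D#4

A3 → C#3
C#4 → E#3
C3 → E2
C4 → E3
G#3 → B#2
B4 → D#4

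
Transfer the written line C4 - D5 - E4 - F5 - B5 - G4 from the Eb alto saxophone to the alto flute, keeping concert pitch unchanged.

Ab3 Bb4 C4 Db5 G5 Eb4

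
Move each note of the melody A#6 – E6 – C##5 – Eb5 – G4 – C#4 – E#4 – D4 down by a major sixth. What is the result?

A#6: a sixth down reaches C, and 9 semitones makes it C#6.
E6 down a major sixth is G5.
A major sixth down from C##5 gives E#4.
Eb5: a sixth down reaches G, and 9 semitones makes it Gb4.
G4: a sixth down reaches B, and 9 semitones makes it Bb3.
C#4 down a major sixth is E3.
E#4: a sixth down reaches G, and 9 semitones makes it G#3.
D4 down a major sixth is F3.

C#6 G5 E#4 Gb4 Bb3 E3 G#3 F3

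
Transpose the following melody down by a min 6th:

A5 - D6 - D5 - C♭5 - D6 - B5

C#5 F#5 F#4 Eb4 F#5 D#5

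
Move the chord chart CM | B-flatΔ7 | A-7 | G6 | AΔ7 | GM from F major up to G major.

DM CΔ7 B-7 A6 BΔ7 AM

F major up to G major is a major second; each chord root moves by that interval while the quality stays the same.
CM: root C up a major second → D, giving DM.
B-flatΔ7: root B-flat up a major second → C, giving CΔ7.
A-7: root A up a major second → B, giving B-7.
G6: root G up a major second → A, giving A6.
AΔ7: root A up a major second → B, giving BΔ7.
GM: root G up a major second → A, giving AM.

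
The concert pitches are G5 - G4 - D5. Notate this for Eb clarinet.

E5 E4 B4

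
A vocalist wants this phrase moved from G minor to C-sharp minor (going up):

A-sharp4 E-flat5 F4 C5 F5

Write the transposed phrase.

D##5 A5 B4 F#5 B5

G minor to C-sharp minor up is an augmented fourth, so every note moves up by that interval.
A#4 -> D##5
Eb5 -> A5
F4 -> B4
C5 -> F#5
F5 -> B5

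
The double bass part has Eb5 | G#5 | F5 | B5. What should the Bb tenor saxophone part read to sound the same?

F5 A#5 G5 C#6

First find concert pitch: the double bass sounds a perfect octave below written, so Eb5 G#5 F5 B5 sounds Eb4 G#4 F4 B4.
Then write for Bb tenor saxophone: it sounds a major ninth below written, so the part must be a major ninth above concert.
Eb4 → F5
G#4 → A#5
F4 → G5
B4 → C#6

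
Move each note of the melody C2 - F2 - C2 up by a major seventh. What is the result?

B2 E3 B2

C2: a seventh up reaches B, and 11 semitones makes it B2.
F2: a seventh up reaches E, and 11 semitones makes it E3.
A major seventh up from C2 gives B2.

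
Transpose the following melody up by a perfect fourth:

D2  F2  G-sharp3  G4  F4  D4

A perfect fourth up from D2 gives G2.
A perfect fourth up from F2 gives Bb2.
G#3: a fourth up reaches C, and 5 semitones makes it C#4.
G4: a fourth up reaches C, and 5 semitones makes it C5.
A perfect fourth up from F4 gives Bb4.
A perfect fourth up from D4 gives G4.

G2 Bb2 C#4 C5 Bb4 G4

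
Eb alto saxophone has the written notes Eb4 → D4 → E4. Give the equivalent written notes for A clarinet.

Bbb3 Ab3 Bb3

First find concert pitch: the Eb alto saxophone sounds a major sixth below written, so Eb4 D4 E4 sounds Gb3 F3 G3.
Then write for A clarinet: it sounds a minor third below written, so the part must be a minor third above concert.
Gb3 → Bbb3
F3 → Ab3
G3 → Bb3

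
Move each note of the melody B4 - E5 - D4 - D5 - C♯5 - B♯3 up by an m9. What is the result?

B4 → C6
E5 → F6
D4 → Eb5
D5 → Eb6
C#5 → D6
B#3 → C#5

C6 F6 Eb5 Eb6 D6 C#5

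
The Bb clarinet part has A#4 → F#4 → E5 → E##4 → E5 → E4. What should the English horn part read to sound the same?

First find concert pitch: the Bb clarinet sounds a major second below written, so A#4 F#4 E5 E##4 E5 E4 sounds G#4 E4 D5 D##4 D5 D4.
Then write for English horn: it sounds a perfect fifth below written, so the part must be a perfect fifth above concert.
G#4 → D#5
E4 → B4
D5 → A5
D##4 → A##4
D5 → A5
D4 → A4

D#5 B4 A5 A##4 A5 A4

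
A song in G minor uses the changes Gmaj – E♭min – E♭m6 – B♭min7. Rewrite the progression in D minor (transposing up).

Dmaj Bbmin Bbm6 Fmin7

G minor up to D minor is a perfect fifth; each chord root moves by that interval while the quality stays the same.
Gmaj: root G up a perfect fifth → D, giving Dmaj.
E♭min: root E♭ up a perfect fifth → Bb, giving Bbmin.
E♭m6: root E♭ up a perfect fifth → Bb, giving Bbm6.
B♭min7: root B♭ up a perfect fifth → F, giving Fmin7.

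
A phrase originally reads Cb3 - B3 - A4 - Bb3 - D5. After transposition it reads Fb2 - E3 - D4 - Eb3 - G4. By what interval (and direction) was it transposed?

down a perfect fifth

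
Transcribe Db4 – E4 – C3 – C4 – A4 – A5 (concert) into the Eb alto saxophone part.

Bb4 C#5 A3 A4 F#5 F#6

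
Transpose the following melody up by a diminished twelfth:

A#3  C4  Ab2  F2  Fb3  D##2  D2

A#3: a twelfth up reaches E, and 18 semitones makes it E5.
A diminished twelfth up from C4 gives Gb5.
A diminished twelfth up from Ab2 gives Ebb4.
F2 up a diminished twelfth is Cb4.
A diminished twelfth up from Fb3 gives Cbb5.
A diminished twelfth up from D##2 gives A#3.
D2: a twelfth up reaches A, and 18 semitones makes it Ab3.

E5 Gb5 Ebb4 Cb4 Cbb5 A#3 Ab3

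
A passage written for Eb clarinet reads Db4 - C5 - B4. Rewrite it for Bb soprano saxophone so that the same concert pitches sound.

First find concert pitch: the Eb clarinet sounds a minor third above written, so Db4 C5 B4 sounds Fb4 Eb5 D5.
Then write for Bb soprano saxophone: it sounds a major second below written, so the part must be a major second above concert.
Fb4 → Gb4
Eb5 → F5
D5 → E5

Gb4 F5 E5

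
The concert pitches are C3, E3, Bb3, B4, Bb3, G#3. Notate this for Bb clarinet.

D3 F#3 C4 C#5 C4 A#3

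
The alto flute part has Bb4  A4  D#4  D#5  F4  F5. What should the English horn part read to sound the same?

C5 B4 E#4 E#5 G4 G5

First find concert pitch: the alto flute sounds a perfect fourth below written, so Bb4 A4 D#4 D#5 F4 F5 sounds F4 E4 A#3 A#4 C4 C5.
Then write for English horn: it sounds a perfect fifth below written, so the part must be a perfect fifth above concert.
F4 → C5
E4 → B4
A#3 → E#4
A#4 → E#5
C4 → G4
C5 → G5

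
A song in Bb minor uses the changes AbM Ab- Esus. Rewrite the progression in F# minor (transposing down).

Bb minor down to F# minor is a diminished fourth; each chord root moves by that interval while the quality stays the same.
AbM: root Ab down a diminished fourth → E, giving EM.
Ab-: root Ab down a diminished fourth → E, giving E-.
Esus: root E down a diminished fourth → B#, giving B#sus.

EM E- B#sus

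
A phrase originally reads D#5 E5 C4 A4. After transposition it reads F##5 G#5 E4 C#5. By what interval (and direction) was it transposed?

up a major third

Take the first pair: D#5 → F##5. D to F spans 3 letter names, so the interval is some kind of third.
D#5 to F##5 is 4 semitones, which makes it a major third; the second version is higher, so the direction is up.
Checking another pair — A4 → C#5 — gives the same interval.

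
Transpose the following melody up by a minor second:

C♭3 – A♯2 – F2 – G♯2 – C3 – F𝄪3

Dbb3 B2 Gb2 A2 Db3 G#3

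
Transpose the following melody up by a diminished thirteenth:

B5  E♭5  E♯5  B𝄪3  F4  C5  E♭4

Gb7 Cbb7 C7 G#5 Dbb6 Abb6 Cbb6

A diminished thirteenth up from B5 gives Gb7.
A diminished thirteenth up from Eb5 gives Cbb7.
A diminished thirteenth up from E#5 gives C7.
A diminished thirteenth up from B##3 gives G#5.
F4: a thirteenth up reaches D, and 19 semitones makes it Dbb6.
C5: a thirteenth up reaches A, and 19 semitones makes it Abb6.
Eb4 up a diminished thirteenth is Cbb6.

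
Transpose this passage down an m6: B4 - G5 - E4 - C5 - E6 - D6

D#4 B4 G#3 E4 G#5 F#5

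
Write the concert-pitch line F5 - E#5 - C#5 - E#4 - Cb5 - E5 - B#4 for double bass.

The double bass sounds a perfect octave below written, so the written part must be a perfect octave above concert — transpose each note up.
F5 becomes F6
E#5 becomes E#6
C#5 becomes C#6
E#4 becomes E#5
Cb5 becomes Cb6
E5 becomes E6
B#4 becomes B#5

F6 E#6 C#6 E#5 Cb6 E6 B#5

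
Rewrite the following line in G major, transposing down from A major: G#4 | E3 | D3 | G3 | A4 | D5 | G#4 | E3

From A down to G is a major second; apply that to each pitch.
G#4 → F#4
E3 → D3
D3 → C3
G3 → F3
A4 → G4
D5 → C5
G#4 → F#4
E3 → D3

F#4 D3 C3 F3 G4 C5 F#4 D3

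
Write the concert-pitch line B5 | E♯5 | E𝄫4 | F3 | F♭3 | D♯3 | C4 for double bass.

B6 E#6 Ebb5 F4 Fb4 D#4 C5

The double bass sounds a perfect octave below written, so the written part must be a perfect octave above concert — transpose each note up.
B5 gives B6
E#5 gives E#6
Ebb4 gives Ebb5
F3 gives F4
Fb3 gives Fb4
D#3 gives D#4
C4 gives C5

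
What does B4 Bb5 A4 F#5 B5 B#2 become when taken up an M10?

D#6 D7 C#6 A#6 D#7 D##4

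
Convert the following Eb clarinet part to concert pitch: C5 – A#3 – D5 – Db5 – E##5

Eb5 C#4 F5 Fb5 G##5

The Eb clarinet sounds a minor third above written, so transpose each written note up a minor third.
C5 → Eb5
A#3 → C#4
D5 → F5
Db5 → Fb5
E##5 → G##5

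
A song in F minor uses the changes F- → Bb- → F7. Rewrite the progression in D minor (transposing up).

F minor up to D minor is a major sixth; each chord root moves by that interval while the quality stays the same.
F-: root F up a major sixth → D, giving D-.
Bb-: root Bb up a major sixth → G, giving G-.
F7: root F up a major sixth → D, giving D7.

D- G- D7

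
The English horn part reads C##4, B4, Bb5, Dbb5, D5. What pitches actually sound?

F##3 E4 Eb5 Gbb4 G4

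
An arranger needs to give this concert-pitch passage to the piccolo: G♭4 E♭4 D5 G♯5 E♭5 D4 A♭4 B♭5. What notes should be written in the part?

Gb3 Eb3 D4 G#4 Eb4 D3 Ab3 Bb4

Written C4 sounds as C5 on the piccolo, so concert pitches are written a perfect octave down.
Gb4 gives Gb3
Eb4 gives Eb3
D5 gives D4
G#5 gives G#4
Eb5 gives Eb4
D4 gives D3
Ab4 gives Ab3
Bb5 gives Bb4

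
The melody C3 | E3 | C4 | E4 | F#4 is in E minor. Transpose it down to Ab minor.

Fb2 Ab2 Fb3 Ab3 Bb3

From E down to Ab is an augmented fifth; apply that to each pitch.
C3 to Fb2
E3 to Ab2
C4 to Fb3
E4 to Ab3
F#4 to Bb3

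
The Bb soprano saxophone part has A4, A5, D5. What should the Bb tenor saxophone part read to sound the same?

First find concert pitch: the Bb soprano saxophone sounds a major second below written, so A4 A5 D5 sounds G4 G5 C5.
Then write for Bb tenor saxophone: it sounds a major ninth below written, so the part must be a major ninth above concert.
G4 → A5
G5 → A6
C5 → D6

A5 A6 D6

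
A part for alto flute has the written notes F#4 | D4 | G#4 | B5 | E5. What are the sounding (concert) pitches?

C#4 A3 D#4 F#5 B4

Written C4 on the alto flute sounds as G3, a perfect fourth lower; apply that shift to every note.
F#4 becomes C#4
D4 becomes A3
G#4 becomes D#4
B5 becomes F#5
E5 becomes B4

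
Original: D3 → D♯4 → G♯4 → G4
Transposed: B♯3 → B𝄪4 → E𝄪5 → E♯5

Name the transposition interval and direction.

up an augmented sixth

From D3 to B#3 is 6 letter names — a sixth of some quality.
D3 to B#3 is 10 semitones, which makes it an augmented sixth; the second version is higher, so the direction is up.
Checking another pair — G4 → E#5 — gives the same interval.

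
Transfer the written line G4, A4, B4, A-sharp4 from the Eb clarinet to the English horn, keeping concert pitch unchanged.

F5 G5 A5 G#5

First find concert pitch: the Eb clarinet sounds a minor third above written, so G4 A4 B4 A-sharp4 sounds Bb4 C5 D5 C#5.
Then write for English horn: it sounds a perfect fifth below written, so the part must be a perfect fifth above concert.
Bb4 → F5
C5 → G5
D5 → A5
C#5 → G#5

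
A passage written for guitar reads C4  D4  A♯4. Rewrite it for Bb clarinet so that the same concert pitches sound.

First find concert pitch: the guitar sounds a perfect octave below written, so C4 D4 A♯4 sounds C3 D3 A#3.
Then write for Bb clarinet: it sounds a major second below written, so the part must be a major second above concert.
C3 → D3
D3 → E3
A#3 → B#3

D3 E3 B#3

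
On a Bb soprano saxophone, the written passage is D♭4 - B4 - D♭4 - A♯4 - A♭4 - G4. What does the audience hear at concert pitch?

Written C4 on the Bb soprano saxophone sounds as Bb3, a major second lower; apply that shift to every note.
Db4 gives Cb4
B4 gives A4
Db4 gives Cb4
A#4 gives G#4
Ab4 gives Gb4
G4 gives F4

Cb4 A4 Cb4 G#4 Gb4 F4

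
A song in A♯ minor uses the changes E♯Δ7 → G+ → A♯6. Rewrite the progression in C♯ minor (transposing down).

A♯ minor down to C♯ minor is a major sixth; each chord root moves by that interval while the quality stays the same.
E♯Δ7: root E♯ down a major sixth → G#, giving G#Δ7.
G+: root G down a major sixth → Bb, giving Bb+.
A♯6: root A♯ down a major sixth → C#, giving C#6.

G#Δ7 Bb+ C#6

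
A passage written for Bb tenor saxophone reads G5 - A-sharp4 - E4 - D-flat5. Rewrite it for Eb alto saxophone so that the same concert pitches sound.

First find concert pitch: the Bb tenor saxophone sounds a major ninth below written, so G5 A-sharp4 E4 D-flat5 sounds F4 G#3 D3 Cb4.
Then write for Eb alto saxophone: it sounds a major sixth below written, so the part must be a major sixth above concert.
F4 → D5
G#3 → E#4
D3 → B3
Cb4 → Ab4

D5 E#4 B3 Ab4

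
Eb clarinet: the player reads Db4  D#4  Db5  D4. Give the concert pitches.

Written C4 on the Eb clarinet sounds as Eb4, a minor third higher; apply that shift to every note.
Db4 to Fb4
D#4 to F#4
Db5 to Fb5
D4 to F4

Fb4 F#4 Fb5 F4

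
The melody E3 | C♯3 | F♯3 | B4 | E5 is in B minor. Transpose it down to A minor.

D3 B2 E3 A4 D5

From B down to A is a major second; apply that to each pitch.
E3 → D3
C#3 → B2
F#3 → E3
B4 → A4
E5 → D5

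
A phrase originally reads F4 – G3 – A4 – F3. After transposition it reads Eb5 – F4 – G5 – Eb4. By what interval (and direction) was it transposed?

up a minor seventh

From F4 to Eb5 is 7 letter names — a seventh of some quality.
F4 to Eb5 is 10 semitones, which makes it a minor seventh; the second version is higher, so the direction is up.
Checking another pair — F3 → Eb4 — gives the same interval.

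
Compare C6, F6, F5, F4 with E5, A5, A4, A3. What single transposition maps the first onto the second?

From C6 to E5 is 6 letter names — a sixth of some quality.
E5 to C6 is 8 semitones, which makes it a minor sixth; the second version is lower, so the direction is down.
Checking another pair — F4 → A3 — gives the same interval.

down a minor sixth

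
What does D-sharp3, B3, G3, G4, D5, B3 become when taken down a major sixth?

F#2 D3 Bb2 Bb3 F4 D3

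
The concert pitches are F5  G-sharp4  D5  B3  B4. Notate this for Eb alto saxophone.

D6 E#5 B5 G#4 G#5

Written C4 sounds as Eb3 on the Eb alto saxophone, so concert pitches are written a major sixth up.
F5 -> D6
G#4 -> E#5
D5 -> B5
B3 -> G#4
B4 -> G#5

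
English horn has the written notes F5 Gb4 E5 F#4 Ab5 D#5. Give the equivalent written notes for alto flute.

Eb5 Fb4 D5 E4 Gb5 C#5

First find concert pitch: the English horn sounds a perfect fifth below written, so F5 Gb4 E5 F#4 Ab5 D#5 sounds Bb4 Cb4 A4 B3 Db5 G#4.
Then write for alto flute: it sounds a perfect fourth below written, so the part must be a perfect fourth above concert.
Bb4 → Eb5
Cb4 → Fb4
A4 → D5
B3 → E4
Db5 → Gb5
G#4 → C#5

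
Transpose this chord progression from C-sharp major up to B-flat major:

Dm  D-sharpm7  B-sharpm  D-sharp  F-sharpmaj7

C-sharp major up to B-flat major is a diminished seventh; each chord root moves by that interval while the quality stays the same.
Dm: root D up a diminished seventh → Cb, giving Cbm.
D-sharpm7: root D-sharp up a diminished seventh → C, giving Cm7.
B-sharpm: root B-sharp up a diminished seventh → A, giving Am.
D-sharp: root D-sharp up a diminished seventh → C, giving C.
F-sharpmaj7: root F-sharp up a diminished seventh → Eb, giving Ebmaj7.

Cbm Cm7 Am C Ebmaj7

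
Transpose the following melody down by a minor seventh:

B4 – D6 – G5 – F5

A minor seventh down from B4 gives C#4.
D6: a seventh down reaches E, and 10 semitones makes it E5.
A minor seventh down from G5 gives A4.
F5: a seventh down reaches G, and 10 semitones makes it G4.

C#4 E5 A4 G4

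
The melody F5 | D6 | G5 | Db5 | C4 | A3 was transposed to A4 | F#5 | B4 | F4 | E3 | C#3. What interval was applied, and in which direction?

Take the first pair: F5 → A4. F to A spans 6 letter names, so the interval is some kind of sixth.
A4 to F5 is 8 semitones, which makes it a minor sixth; the second version is lower, so the direction is down.
Checking another pair — A3 → C#3 — gives the same interval.

down a minor sixth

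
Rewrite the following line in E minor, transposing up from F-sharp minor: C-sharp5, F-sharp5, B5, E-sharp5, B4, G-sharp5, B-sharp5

B5 E6 A6 D#6 A5 F#6 A#6

F-sharp minor to E minor up is a minor seventh, so every note moves up by that interval.
C#5 becomes B5
F#5 becomes E6
B5 becomes A6
E#5 becomes D#6
B4 becomes A5
G#5 becomes F#6
B#5 becomes A#6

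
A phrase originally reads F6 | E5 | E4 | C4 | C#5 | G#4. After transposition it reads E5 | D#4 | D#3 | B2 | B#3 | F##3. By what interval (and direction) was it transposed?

From F6 to E5 is 9 letter names — a ninth of some quality.
E5 to F6 is 13 semitones, which makes it a minor ninth; the second version is lower, so the direction is down.
Checking another pair — G#4 → F##3 — gives the same interval.

down a minor ninth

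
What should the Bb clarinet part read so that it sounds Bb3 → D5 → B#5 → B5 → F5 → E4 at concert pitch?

Written C4 sounds as Bb3 on the Bb clarinet, so concert pitches are written a major second up.
Bb3 to C4
D5 to E5
B#5 to C##6
B5 to C#6
F5 to G5
E4 to F#4

C4 E5 C##6 C#6 G5 F#4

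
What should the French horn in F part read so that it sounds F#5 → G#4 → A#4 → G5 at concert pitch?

C#6 D#5 E#5 D6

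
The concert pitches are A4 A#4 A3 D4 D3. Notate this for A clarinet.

Written C4 sounds as A3 on the A clarinet, so concert pitches are written a minor third up.
A4 to C5
A#4 to C#5
A3 to C4
D4 to F4
D3 to F3

C5 C#5 C4 F4 F3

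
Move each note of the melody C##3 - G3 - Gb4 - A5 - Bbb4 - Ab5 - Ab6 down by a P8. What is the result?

C##2 G2 Gb3 A4 Bbb3 Ab4 Ab5

C##3 gives C##2
G3 gives G2
Gb4 gives Gb3
A5 gives A4
Bbb4 gives Bbb3
Ab5 gives Ab4
Ab6 gives Ab5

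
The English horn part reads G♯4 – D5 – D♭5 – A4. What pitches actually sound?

C#4 G4 Gb4 D4

Written C4 on the English horn sounds as F3, a perfect fifth lower; apply that shift to every note.
G#4 becomes C#4
D5 becomes G4
Db5 becomes Gb4
A4 becomes D4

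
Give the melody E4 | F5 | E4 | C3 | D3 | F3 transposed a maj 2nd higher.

F#4 G5 F#4 D3 E3 G3

E4 up a major second is F#4.
F5: a second up reaches G, and 2 semitones makes it G5.
E4 up a major second is F#4.
C3 up a major second is D3.
A major second up from D3 gives E3.
F3 up a major second is G3.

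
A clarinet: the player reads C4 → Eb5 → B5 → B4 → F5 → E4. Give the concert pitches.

Written C4 on the A clarinet sounds as A3, a minor third lower; apply that shift to every note.
C4 becomes A3
Eb5 becomes C5
B5 becomes G#5
B4 becomes G#4
F5 becomes D5
E4 becomes C#4

A3 C5 G#5 G#4 D5 C#4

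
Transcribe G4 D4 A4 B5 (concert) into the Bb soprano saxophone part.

A4 E4 B4 C#6

The Bb soprano saxophone sounds a major second below written, so the written part must be a major second above concert — transpose each note up.
G4 becomes A4
D4 becomes E4
A4 becomes B4
B5 becomes C#6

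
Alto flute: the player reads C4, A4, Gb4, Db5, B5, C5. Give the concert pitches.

The alto flute sounds a perfect fourth below written, so transpose each written note down a perfect fourth.
C4 gives G3
A4 gives E4
Gb4 gives Db4
Db5 gives Ab4
B5 gives F#5
C5 gives G4

G3 E4 Db4 Ab4 F#5 G4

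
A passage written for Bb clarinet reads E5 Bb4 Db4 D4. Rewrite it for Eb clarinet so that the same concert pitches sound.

B4 F4 Ab3 A3

First find concert pitch: the Bb clarinet sounds a major second below written, so E5 Bb4 Db4 D4 sounds D5 Ab4 Cb4 C4.
Then write for Eb clarinet: it sounds a minor third above written, so the part must be a minor third below concert.
D5 → B4
Ab4 → F4
Cb4 → Ab3
C4 → A3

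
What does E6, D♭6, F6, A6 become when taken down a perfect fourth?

B5 Ab5 C6 E6

E6 → B5
Db6 → Ab5
F6 → C6
A6 → E6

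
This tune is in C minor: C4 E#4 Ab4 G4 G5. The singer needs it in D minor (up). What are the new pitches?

D4 F##4 Bb4 A4 A5

C minor to D minor up is a major second, so every note moves up by that interval.
C4 to D4
E#4 to F##4
Ab4 to Bb4
G4 to A4
G5 to A5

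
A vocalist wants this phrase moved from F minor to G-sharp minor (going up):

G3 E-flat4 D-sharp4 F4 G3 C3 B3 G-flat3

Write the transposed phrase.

A#3 F#4 E##4 G#4 A#3 D#3 C##4 A3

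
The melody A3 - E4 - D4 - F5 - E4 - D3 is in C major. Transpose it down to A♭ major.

F3 C4 Bb3 Db5 C4 Bb2

From C down to A♭ is a major third; apply that to each pitch.
A3 → F3
E4 → C4
D4 → Bb3
F5 → Db5
E4 → C4
D3 → Bb2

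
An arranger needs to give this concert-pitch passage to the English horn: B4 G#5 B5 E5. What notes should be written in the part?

Written C4 sounds as F3 on the English horn, so concert pitches are written a perfect fifth up.
B4 gives F#5
G#5 gives D#6
B5 gives F#6
E5 gives B5

F#5 D#6 F#6 B5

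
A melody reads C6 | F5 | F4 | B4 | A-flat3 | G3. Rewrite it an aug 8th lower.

C6 down an augmented octave is Cb5.
F5: an octave down reaches F, and 13 semitones makes it Fb4.
F4 down an augmented octave is Fb3.
An augmented octave down from B4 gives Bb3.
Ab3: an octave down reaches A, and 13 semitones makes it Abb2.
An augmented octave down from G3 gives Gb2.

Cb5 Fb4 Fb3 Bb3 Abb2 Gb2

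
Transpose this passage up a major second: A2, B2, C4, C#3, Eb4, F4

B2 C#3 D4 D#3 F4 G4

A2 gives B2
B2 gives C#3
C4 gives D4
C#3 gives D#3
Eb4 gives F4
F4 gives G4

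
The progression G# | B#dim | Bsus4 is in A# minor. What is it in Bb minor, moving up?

Ab Cdim Cbsus4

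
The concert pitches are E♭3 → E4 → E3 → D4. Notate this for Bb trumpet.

F3 F#4 F#3 E4

The Bb trumpet sounds a major second below written, so the written part must be a major second above concert — transpose each note up.
Eb3 -> F3
E4 -> F#4
E3 -> F#3
D4 -> E4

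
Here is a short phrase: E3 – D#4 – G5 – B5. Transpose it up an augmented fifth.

E3 gives B#3
D#4 gives A##4
G5 gives D#6
B5 gives F##6

B#3 A##4 D#6 F##6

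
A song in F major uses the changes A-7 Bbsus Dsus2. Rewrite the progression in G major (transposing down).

F major down to G major is a minor seventh; each chord root moves by that interval while the quality stays the same.
A-7: root A down a minor seventh → B, giving B-7.
Bbsus: root Bb down a minor seventh → C, giving Csus.
Dsus2: root D down a minor seventh → E, giving Esus2.

B-7 Csus Esus2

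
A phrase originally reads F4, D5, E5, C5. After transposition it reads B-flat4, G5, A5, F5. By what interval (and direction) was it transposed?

From F4 to Bb4 is 4 letter names — a fourth of some quality.
F4 to Bb4 is 5 semitones, which makes it a perfect fourth; the second version is higher, so the direction is up.
Checking another pair — C5 → F5 — gives the same interval.

up a perfect fourth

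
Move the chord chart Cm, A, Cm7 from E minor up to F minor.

Dbm Bb Dbm7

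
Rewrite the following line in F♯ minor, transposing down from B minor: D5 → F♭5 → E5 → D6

From B down to F♯ is a perfect fourth; apply that to each pitch.
D5 gives A4
Fb5 gives Cb5
E5 gives B4
D6 gives A5

A4 Cb5 B4 A5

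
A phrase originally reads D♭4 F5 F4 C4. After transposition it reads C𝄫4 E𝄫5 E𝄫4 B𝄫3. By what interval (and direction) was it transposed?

down an augmented second

Take the first pair: Db4 → Cbb4. D to C spans 2 letter names, so the interval is some kind of second.
Cbb4 to Db4 is 3 semitones, which makes it an augmented second; the second version is lower, so the direction is down.
Checking another pair — C4 → Bbb3 — gives the same interval.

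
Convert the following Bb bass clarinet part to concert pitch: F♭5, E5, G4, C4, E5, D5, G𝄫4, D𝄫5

Ebb4 D4 F3 Bb2 D4 C4 Fbb3 Cbb4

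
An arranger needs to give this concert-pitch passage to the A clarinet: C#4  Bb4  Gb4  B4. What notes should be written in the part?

E4 Db5 Bbb4 D5

The A clarinet sounds a minor third below written, so the written part must be a minor third above concert — transpose each note up.
C#4 gives E4
Bb4 gives Db5
Gb4 gives Bbb4
B4 gives D5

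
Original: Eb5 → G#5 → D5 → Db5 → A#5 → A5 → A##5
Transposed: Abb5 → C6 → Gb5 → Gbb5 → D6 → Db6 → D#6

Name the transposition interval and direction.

From Eb5 to Abb5 is 4 letter names — a fourth of some quality.
Eb5 to Abb5 is 4 semitones, which makes it a diminished fourth; the second version is higher, so the direction is up.
Checking another pair — A##5 → D#6 — gives the same interval.

up a diminished fourth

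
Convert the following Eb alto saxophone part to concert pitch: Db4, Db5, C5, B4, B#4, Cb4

The Eb alto saxophone sounds a major sixth below written, so transpose each written note down a major sixth.
Db4 gives Fb3
Db5 gives Fb4
C5 gives Eb4
B4 gives D4
B#4 gives D#4
Cb4 gives Ebb3

Fb3 Fb4 Eb4 D4 D#4 Ebb3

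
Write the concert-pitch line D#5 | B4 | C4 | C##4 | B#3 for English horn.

Written C4 sounds as F3 on the English horn, so concert pitches are written a perfect fifth up.
D#5 → A#5
B4 → F#5
C4 → G4
C##4 → G##4
B#3 → F##4

A#5 F#5 G4 G##4 F##4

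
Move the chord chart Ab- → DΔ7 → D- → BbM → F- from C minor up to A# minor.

F#- B#Δ7 B#- G#M D#-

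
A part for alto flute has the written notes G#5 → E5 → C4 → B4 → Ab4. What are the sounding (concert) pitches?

D#5 B4 G3 F#4 Eb4

The alto flute sounds a perfect fourth below written, so transpose each written note down a perfect fourth.
G#5 -> D#5
E5 -> B4
C4 -> G3
B4 -> F#4
Ab4 -> Eb4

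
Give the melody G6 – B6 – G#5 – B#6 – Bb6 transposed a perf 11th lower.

D5 F#5 D#4 F##5 F5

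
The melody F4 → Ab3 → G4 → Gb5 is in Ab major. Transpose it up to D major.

B4 D4 C#5 C6

From Ab up to D is an augmented fourth; apply that to each pitch.
F4 -> B4
Ab3 -> D4
G4 -> C#5
Gb5 -> C6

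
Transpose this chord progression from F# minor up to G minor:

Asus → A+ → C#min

Bbsus Bb+ Dmin

F# minor up to G minor is a minor second; each chord root moves by that interval while the quality stays the same.
Asus: root A up a minor second → Bb, giving Bbsus.
A+: root A up a minor second → Bb, giving Bb+.
C#min: root C# up a minor second → D, giving Dmin.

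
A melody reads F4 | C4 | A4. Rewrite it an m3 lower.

D4 A3 F#4

F4 down a minor third is D4.
C4: a third down reaches A, and 3 semitones makes it A3.
A4: a third down reaches F, and 3 semitones makes it F#4.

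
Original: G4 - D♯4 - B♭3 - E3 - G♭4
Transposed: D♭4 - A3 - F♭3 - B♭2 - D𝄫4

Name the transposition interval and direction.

down an augmented fourth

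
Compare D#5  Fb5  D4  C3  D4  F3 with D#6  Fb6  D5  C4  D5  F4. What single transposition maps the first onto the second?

up a perfect octave

Take the first pair: D#5 → D#6. D to D spans 8 letter names, so the interval is some kind of octave.
D#5 to D#6 is 12 semitones, which makes it a perfect octave; the second version is higher, so the direction is up.
Checking another pair — F3 → F4 — gives the same interval.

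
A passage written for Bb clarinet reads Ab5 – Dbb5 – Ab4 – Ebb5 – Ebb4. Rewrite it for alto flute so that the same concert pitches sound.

Cb6 Fbb5 Cb5 Gbb5 Gbb4

First find concert pitch: the Bb clarinet sounds a major second below written, so Ab5 Dbb5 Ab4 Ebb5 Ebb4 sounds Gb5 Cbb5 Gb4 Dbb5 Dbb4.
Then write for alto flute: it sounds a perfect fourth below written, so the part must be a perfect fourth above concert.
Gb5 → Cb6
Cbb5 → Fbb5
Gb4 → Cb5
Dbb5 → Gbb5
Dbb4 → Gbb4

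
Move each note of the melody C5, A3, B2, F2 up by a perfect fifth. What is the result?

G5 E4 F#3 C3

C5 -> G5
A3 -> E4
B2 -> F#3
F2 -> C3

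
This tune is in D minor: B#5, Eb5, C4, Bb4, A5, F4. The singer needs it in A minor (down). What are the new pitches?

D minor to A minor down is a perfect fourth, so every note moves down by that interval.
B#5 gives F##5
Eb5 gives Bb4
C4 gives G3
Bb4 gives F4
A5 gives E5
F4 gives C4

F##5 Bb4 G3 F4 E5 C4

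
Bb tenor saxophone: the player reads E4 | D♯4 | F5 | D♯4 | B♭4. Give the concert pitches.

Written C4 on the Bb tenor saxophone sounds as Bb2, a major ninth lower; apply that shift to every note.
E4 -> D3
D#4 -> C#3
F5 -> Eb4
D#4 -> C#3
Bb4 -> Ab3

D3 C#3 Eb4 C#3 Ab3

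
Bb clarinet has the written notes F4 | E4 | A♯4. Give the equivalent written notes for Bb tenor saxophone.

F5 E5 A#5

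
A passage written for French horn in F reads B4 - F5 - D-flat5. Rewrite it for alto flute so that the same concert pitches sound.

A4 Eb5 Cb5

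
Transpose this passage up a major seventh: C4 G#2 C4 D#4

C4 up a major seventh is B4.
G#2: a seventh up reaches F, and 11 semitones makes it F##3.
C4: a seventh up reaches B, and 11 semitones makes it B4.
D#4 up a major seventh is C##5.

B4 F##3 B4 C##5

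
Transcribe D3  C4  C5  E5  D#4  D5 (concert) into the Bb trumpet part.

Written C4 sounds as Bb3 on the Bb trumpet, so concert pitches are written a major second up.
D3 gives E3
C4 gives D4
C5 gives D5
E5 gives F#5
D#4 gives E#4
D5 gives E5

E3 D4 D5 F#5 E#4 E5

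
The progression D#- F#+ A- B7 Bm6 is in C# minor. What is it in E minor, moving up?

F#- A+ C- D7 Dm6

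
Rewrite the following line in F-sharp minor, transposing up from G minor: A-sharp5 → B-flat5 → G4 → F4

G##6 A6 F#5 E5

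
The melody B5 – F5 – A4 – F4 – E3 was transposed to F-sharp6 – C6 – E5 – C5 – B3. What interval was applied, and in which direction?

Take the first pair: B5 → F#6. B to F spans 5 letter names, so the interval is some kind of fifth.
B5 to F#6 is 7 semitones, which makes it a perfect fifth; the second version is higher, so the direction is up.
Checking another pair — E3 → B3 — gives the same interval.

up a perfect fifth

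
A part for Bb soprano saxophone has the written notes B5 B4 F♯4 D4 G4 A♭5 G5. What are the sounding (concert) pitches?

A5 A4 E4 C4 F4 Gb5 F5

The Bb soprano saxophone sounds a major second below written, so transpose each written note down a major second.
B5 becomes A5
B4 becomes A4
F#4 becomes E4
D4 becomes C4
G4 becomes F4
Ab5 becomes Gb5
G5 becomes F5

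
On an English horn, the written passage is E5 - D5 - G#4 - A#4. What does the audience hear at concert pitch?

A4 G4 C#4 D#4

The English horn sounds a perfect fifth below written, so transpose each written note down a perfect fifth.
E5 -> A4
D5 -> G4
G#4 -> C#4
A#4 -> D#4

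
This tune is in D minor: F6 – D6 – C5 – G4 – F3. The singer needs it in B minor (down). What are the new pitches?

D6 B5 A4 E4 D3

D minor to B minor down is a minor third, so every note moves down by that interval.
F6 becomes D6
D6 becomes B5
C5 becomes A4
G4 becomes E4
F3 becomes D3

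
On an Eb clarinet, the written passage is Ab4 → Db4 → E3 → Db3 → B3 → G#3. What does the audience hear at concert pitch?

Cb5 Fb4 G3 Fb3 D4 B3

The Eb clarinet sounds a minor third above written, so transpose each written note up a minor third.
Ab4 becomes Cb5
Db4 becomes Fb4
E3 becomes G3
Db3 becomes Fb3
B3 becomes D4
G#3 becomes B3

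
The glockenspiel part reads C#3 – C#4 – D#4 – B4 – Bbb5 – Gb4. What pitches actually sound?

C#5 C#6 D#6 B6 Bbb7 Gb6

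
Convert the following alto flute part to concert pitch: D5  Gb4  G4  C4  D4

A4 Db4 D4 G3 A3

The alto flute sounds a perfect fourth below written, so transpose each written note down a perfect fourth.
D5 -> A4
Gb4 -> Db4
G4 -> D4
C4 -> G3
D4 -> A3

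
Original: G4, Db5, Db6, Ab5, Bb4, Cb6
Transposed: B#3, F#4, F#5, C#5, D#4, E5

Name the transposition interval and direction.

down a diminished sixth

From G4 to B#3 is 6 letter names — a sixth of some quality.
B#3 to G4 is 7 semitones, which makes it a diminished sixth; the second version is lower, so the direction is down.
Checking another pair — Cb6 → E5 — gives the same interval.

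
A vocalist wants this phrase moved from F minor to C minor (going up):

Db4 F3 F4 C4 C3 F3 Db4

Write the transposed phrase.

Ab4 C4 C5 G4 G3 C4 Ab4

From F up to C is a perfect fifth; apply that to each pitch.
Db4 → Ab4
F3 → C4
F4 → C5
C4 → G4
C3 → G3
F3 → C4
Db4 → Ab4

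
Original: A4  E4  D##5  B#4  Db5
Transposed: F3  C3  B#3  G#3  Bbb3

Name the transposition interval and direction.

down a major tenth

From A4 to F3 is 10 letter names — a tenth of some quality.
F3 to A4 is 16 semitones, which makes it a major tenth; the second version is lower, so the direction is down.
Checking another pair — Db5 → Bbb3 — gives the same interval.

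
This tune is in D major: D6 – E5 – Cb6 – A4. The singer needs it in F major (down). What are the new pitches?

F5 G4 Ebb5 C4

D major to F major down is a major sixth, so every note moves down by that interval.
D6 -> F5
E5 -> G4
Cb6 -> Ebb5
A4 -> C4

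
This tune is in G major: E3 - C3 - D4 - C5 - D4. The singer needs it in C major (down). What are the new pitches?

A2 F2 G3 F4 G3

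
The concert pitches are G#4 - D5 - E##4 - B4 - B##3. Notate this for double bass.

G#5 D6 E##5 B5 B##4

The double bass sounds a perfect octave below written, so the written part must be a perfect octave above concert — transpose each note up.
G#4 → G#5
D5 → D6
E##4 → E##5
B4 → B5
B##3 → B##4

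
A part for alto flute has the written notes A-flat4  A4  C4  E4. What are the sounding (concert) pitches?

Eb4 E4 G3 B3

The alto flute sounds a perfect fourth below written, so transpose each written note down a perfect fourth.
Ab4 -> Eb4
A4 -> E4
C4 -> G3
E4 -> B3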